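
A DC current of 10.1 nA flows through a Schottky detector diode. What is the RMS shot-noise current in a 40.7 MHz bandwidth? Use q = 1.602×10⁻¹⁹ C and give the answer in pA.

I_n = √(2qI·B)
2qI·B = 2 × 1.602×10⁻¹⁹ × 1.01×10⁻⁸ × 4.07×10⁷ = 1.32×10⁻¹⁹ A²
I_n = √(1.32×10⁻¹⁹) = 3.63×10⁻¹⁰ A = 363 pA

363 pA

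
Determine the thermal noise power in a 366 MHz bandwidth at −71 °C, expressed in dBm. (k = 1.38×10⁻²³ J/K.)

T = −71 °C + 273.15 = 202.15 K
P_n = kTB = 1.38×10⁻²³ × 202.15 × 3.66×10⁸ = 1.02×10⁻¹² W
In dBm: 10 log₁₀(1.02×10⁻¹² / 10⁻³) = −89.9 dBm

−89.9 dBm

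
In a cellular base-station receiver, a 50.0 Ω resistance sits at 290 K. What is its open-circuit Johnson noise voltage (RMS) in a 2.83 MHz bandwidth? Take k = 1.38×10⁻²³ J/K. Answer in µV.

V_n = √(4kTRB)
4kTRB = 4 × 1.38×10⁻²³ × 290 × 5.00×10¹ × 2.83×10⁶ = 2.27×10⁻¹² V²
V_n = √(2.27×10⁻¹²) = 1.51×10⁻⁶ V = 1.51 µV

1.51 µV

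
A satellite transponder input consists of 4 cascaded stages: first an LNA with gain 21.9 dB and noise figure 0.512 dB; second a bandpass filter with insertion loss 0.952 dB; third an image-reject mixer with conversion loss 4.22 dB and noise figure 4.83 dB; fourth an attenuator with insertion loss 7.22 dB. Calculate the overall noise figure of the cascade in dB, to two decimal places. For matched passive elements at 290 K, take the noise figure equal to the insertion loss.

Convert to linear (a loss of L dB is a gain of −L dB): F_i = 10^(NF_i/10), G_i = 10^(G_i,dB/10)
  Stage 1: F_1 = 10^(0.512/10) = 1.125, G_1 = 10^(21.9/10) = 154.9
  Stage 2: F_2 = 10^(0.952/10) = 1.245, G_2 = 10^(−0.952/10) = 0.8032
  Stage 3: F_3 = 10^(4.83/10) = 3.041, G_3 = 10^(−4.22/10) = 0.3784
  Stage 4: F_4 = 10^(7.22/10) = 5.272, G_4 = 10^(−7.22/10) = 0.1897
Friis cascade:
  F = 1.125 + (1.245 − 1)/154.9 + (3.041 − 1)/124.4 + (5.272 − 1)/47.08 = 1.234
NF = 10 log₁₀(1.234) = 0.91 dB

0.91 dB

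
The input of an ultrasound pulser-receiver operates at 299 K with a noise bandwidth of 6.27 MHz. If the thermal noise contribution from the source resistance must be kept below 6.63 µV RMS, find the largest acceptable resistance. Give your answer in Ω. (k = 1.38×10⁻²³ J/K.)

Johnson–Nyquist: V_n = √(4kTRB) ⇒ R = V_n² / (4kTB)
4kTB = 4 × 1.38×10⁻²³ × 299 × 6.27×10⁶ = 1.03×10⁻¹³
R = (6.63×10⁻⁶)² / 1.03×10⁻¹³ = 4.25×10² Ω = 425 Ω

425 Ω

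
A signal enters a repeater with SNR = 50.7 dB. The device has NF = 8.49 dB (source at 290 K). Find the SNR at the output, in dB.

By definition F = SNR_in/SNR_out, so in dB: SNR_out = SNR_in − NF
SNR_out = 50.7 − 8.49 = 42.21 dB

42.21 dB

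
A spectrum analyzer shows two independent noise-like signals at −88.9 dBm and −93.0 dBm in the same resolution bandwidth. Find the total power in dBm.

−87.5 dBm

Convert to linear, add, convert back:
P₁ = 1.29×10⁻¹² W, P₂ = 5.01×10⁻¹³ W
P_tot = 1.79×10⁻¹² W → 10 log₁₀(P_tot / 10⁻³) = −87.5 dBm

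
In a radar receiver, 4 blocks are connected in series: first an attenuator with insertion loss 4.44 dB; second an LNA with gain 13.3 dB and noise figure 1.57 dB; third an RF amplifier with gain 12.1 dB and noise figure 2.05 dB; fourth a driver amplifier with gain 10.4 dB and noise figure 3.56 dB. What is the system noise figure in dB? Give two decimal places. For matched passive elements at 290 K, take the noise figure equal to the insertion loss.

6.11 dB

Convert to linear (a loss of L dB is a gain of −L dB): F_i = 10^(NF_i/10), G_i = 10^(G_i,dB/10)
  Stage 1: F_1 = 10^(4.44/10) = 2.780, G_1 = 10^(−4.44/10) = 0.3597
  Stage 2: F_2 = 10^(1.57/10) = 1.435, G_2 = 10^(13.3/10) = 21.38
  Stage 3: F_3 = 10^(2.05/10) = 1.603, G_3 = 10^(12.1/10) = 16.22
  Stage 4: F_4 = 10^(3.56/10) = 2.270, G_4 = 10^(10.4/10) = 10.96
Friis cascade:
  F = 2.780 + (1.435 − 1)/0.3597 + (1.603 − 1)/7.691 + (2.270 − 1)/124.7 = 4.079
NF = 10 log₁₀(4.079) = 6.11 dB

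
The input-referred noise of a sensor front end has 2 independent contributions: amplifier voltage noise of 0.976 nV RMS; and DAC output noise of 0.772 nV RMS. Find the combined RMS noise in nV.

1.24 nV

Uncorrelated sources add in power (mean-square): V_tot = √(ΣV_i²)
V_tot = √[(9.76×10⁻¹⁰)² + (7.72×10⁻¹⁰)²] = 1.24×10⁻⁹ V = 1.24 nV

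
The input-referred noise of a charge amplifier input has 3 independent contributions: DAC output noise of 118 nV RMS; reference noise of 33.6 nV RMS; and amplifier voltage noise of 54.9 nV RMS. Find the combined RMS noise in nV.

Uncorrelated sources add in power (mean-square): V_tot = √(ΣV_i²)
V_tot = √[(1.18×10⁻⁷)² + (3.36×10⁻⁸)² + (5.49×10⁻⁸)²] = 1.34×10⁻⁷ V = 134 nV

134 nV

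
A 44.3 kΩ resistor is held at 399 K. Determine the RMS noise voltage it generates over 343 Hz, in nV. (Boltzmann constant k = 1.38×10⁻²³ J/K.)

V_n = √(4kTRB)
4kTRB = 4 × 1.38×10⁻²³ × 399 × 4.43×10⁴ × 3.43×10² = 3.35×10⁻¹³ V²
V_n = √(3.35×10⁻¹³) = 5.79×10⁻⁷ V = 579 nV

579 nV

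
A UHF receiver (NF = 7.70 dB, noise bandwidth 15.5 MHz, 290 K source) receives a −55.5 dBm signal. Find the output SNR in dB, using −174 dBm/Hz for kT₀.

38.9 dB

Noise floor: N = −174 + 10 log₁₀(B) + NF
10 log₁₀(1.55×10⁷) = 71.9 dB
N = −174 + 71.9 + 7.70 = −94.40 dBm
SNR = P_sig − N = −55.5 − (−94.40) = 38.90 dB → 38.9 dB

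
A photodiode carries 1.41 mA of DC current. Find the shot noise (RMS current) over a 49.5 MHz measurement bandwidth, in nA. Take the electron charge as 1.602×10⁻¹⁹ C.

I_n = √(2qI·B)
2qI·B = 2 × 1.602×10⁻¹⁹ × 1.41×10⁻³ × 4.95×10⁷ = 2.24×10⁻¹⁴ A²
I_n = √(2.24×10⁻¹⁴) = 1.50×10⁻⁷ A = 150 nA

150 nA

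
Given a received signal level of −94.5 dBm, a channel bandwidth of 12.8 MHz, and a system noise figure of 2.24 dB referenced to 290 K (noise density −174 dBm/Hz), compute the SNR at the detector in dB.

6.2 dB

Noise floor: N = −174 + 10 log₁₀(B) + NF
10 log₁₀(1.28×10⁷) = 71.07 dB
N = −174 + 71.07 + 2.24 = −100.69 dBm
SNR = P_sig − N = −94.5 − (−100.69) = 6.19 dB → 6.2 dB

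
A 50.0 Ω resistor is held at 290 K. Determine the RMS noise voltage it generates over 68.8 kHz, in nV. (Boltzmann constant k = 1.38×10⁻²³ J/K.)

V_n = √(4kTRB)
4kTRB = 4 × 1.38×10⁻²³ × 290 × 5.00×10¹ × 6.88×10⁴ = 5.51×10⁻¹⁴ V²
V_n = √(5.51×10⁻¹⁴) = 2.35×10⁻⁷ V = 235 nV

235 nV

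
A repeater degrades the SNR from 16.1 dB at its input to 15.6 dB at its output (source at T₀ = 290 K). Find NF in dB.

0.5 dB

NF (dB) = SNR_in(dB) − SNR_out(dB) when the source is at T₀
NF = 16.1 − 15.6 = 0.5 dB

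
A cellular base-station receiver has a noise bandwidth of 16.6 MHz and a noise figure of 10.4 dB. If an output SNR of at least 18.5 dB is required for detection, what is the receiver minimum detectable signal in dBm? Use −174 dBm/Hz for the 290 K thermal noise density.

−72.9 dBm

Sensitivity = −174 + 10 log₁₀(B) + NF + SNR_min
= −174 + 72.2 + 10.4 + 18.5
= −72.9 dBm → −72.9 dBm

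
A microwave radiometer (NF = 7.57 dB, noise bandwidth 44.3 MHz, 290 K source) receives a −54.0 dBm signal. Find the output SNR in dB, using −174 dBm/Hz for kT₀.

Noise floor: N = −174 + 10 log₁₀(B) + NF
10 log₁₀(4.43×10⁷) = 76.46 dB
N = −174 + 76.46 + 7.57 = −89.97 dBm
SNR = P_sig − N = −54.0 − (−89.97) = 35.97 dB → 36.0 dB

36.0 dB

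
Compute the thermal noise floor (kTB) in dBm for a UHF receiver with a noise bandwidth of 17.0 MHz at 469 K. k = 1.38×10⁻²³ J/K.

P_n = kTB = 1.38×10⁻²³ × 469 × 1.70×10⁷ = 1.10×10⁻¹³ W
In dBm: 10 log₁₀(1.10×10⁻¹³ / 10⁻³) = −99.6 dBm

−99.6 dBm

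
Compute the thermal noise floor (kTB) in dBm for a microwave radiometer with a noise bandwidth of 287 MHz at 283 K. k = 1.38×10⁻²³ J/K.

P_n = kTB = 1.38×10⁻²³ × 283 × 2.87×10⁸ = 1.12×10⁻¹² W
In dBm: 10 log₁₀(1.12×10⁻¹² / 10⁻³) = −89.5 dBm

−89.5 dBm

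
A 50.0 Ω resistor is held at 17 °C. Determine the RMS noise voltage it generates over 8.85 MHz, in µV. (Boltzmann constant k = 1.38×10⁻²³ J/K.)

T = 17 °C + 273.15 = 290.15 K
V_n = √(4kTRB)
4kTRB = 4 × 1.38×10⁻²³ × 290.15 × 5.00×10¹ × 8.85×10⁶ = 7.09×10⁻¹² V²
V_n = √(7.09×10⁻¹²) = 2.66×10⁻⁶ V = 2.66 µV

2.66 µV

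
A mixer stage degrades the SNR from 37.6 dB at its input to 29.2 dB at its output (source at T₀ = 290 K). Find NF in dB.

NF (dB) = SNR_in(dB) − SNR_out(dB) when the source is at T₀
NF = 37.6 − 29.2 = 8.4 dB

8.4 dB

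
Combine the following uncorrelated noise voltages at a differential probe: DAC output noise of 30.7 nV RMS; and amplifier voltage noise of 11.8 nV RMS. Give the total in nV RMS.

Uncorrelated sources add in power (mean-square): V_tot = √(ΣV_i²)
V_tot = √[(3.07×10⁻⁸)² + (1.18×10⁻⁸)²] = 3.29×10⁻⁸ V = 32.9 nV

32.9 nV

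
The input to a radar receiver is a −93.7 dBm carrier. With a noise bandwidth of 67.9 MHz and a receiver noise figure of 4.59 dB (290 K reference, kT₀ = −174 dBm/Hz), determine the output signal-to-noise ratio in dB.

−2.6 dB

Noise floor: N = −174 + 10 log₁₀(B) + NF
10 log₁₀(6.79×10⁷) = 78.32 dB
N = −174 + 78.32 + 4.59 = −91.09 dBm
SNR = P_sig − N = −93.7 − (−91.09) = −2.61 dB → −2.6 dB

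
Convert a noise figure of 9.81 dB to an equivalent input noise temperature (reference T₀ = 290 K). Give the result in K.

2486 K

F = 10^(9.81/10) = 9.57194
T_e = (F − 1)·T₀ = (9.57194 − 1) × 290 = 2486 K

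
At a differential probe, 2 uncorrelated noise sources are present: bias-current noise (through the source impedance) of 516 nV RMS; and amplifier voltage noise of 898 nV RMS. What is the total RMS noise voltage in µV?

1.04 µV

Uncorrelated sources add in power (mean-square): V_tot = √(ΣV_i²)
V_tot = √[(5.16×10⁻⁷)² + (8.98×10⁻⁷)²] = 1.04×10⁻⁶ V = 1.04 µV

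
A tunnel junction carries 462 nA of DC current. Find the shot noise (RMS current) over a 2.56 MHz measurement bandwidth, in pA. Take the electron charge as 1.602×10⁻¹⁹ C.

616 pA

I_n = √(2qI·B)
2qI·B = 2 × 1.602×10⁻¹⁹ × 4.62×10⁻⁷ × 2.56×10⁶ = 3.79×10⁻¹⁹ A²
I_n = √(3.79×10⁻¹⁹) = 6.16×10⁻¹⁰ A = 616 pA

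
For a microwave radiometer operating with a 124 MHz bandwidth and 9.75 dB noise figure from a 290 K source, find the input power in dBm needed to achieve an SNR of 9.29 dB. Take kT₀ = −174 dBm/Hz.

Sensitivity = −174 + 10 log₁₀(B) + NF + SNR_min
= −174 + 80.93 + 9.75 + 9.29
= −74.03 dBm → −74.0 dBm

−74.0 dBm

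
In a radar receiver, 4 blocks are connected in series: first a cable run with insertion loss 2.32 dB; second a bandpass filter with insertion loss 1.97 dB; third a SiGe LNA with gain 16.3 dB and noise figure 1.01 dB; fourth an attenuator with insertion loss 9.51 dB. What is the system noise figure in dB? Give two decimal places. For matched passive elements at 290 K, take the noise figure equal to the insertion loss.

5.90 dB

Convert to linear (a loss of L dB is a gain of −L dB): F_i = 10^(NF_i/10), G_i = 10^(G_i,dB/10)
  Stage 1: F_1 = 10^(2.32/10) = 1.706, G_1 = 10^(−2.32/10) = 0.5861
  Stage 2: F_2 = 10^(1.97/10) = 1.574, G_2 = 10^(−1.97/10) = 0.6353
  Stage 3: F_3 = 10^(1.01/10) = 1.262, G_3 = 10^(16.3/10) = 42.66
  Stage 4: F_4 = 10^(9.51/10) = 8.933, G_4 = 10^(−9.51/10) = 0.1119
Friis cascade:
  F = 1.706 + (1.574 − 1)/0.5861 + (1.262 − 1)/0.3724 + (8.933 − 1)/15.89 = 3.888
NF = 10 log₁₀(3.888) = 5.90 dB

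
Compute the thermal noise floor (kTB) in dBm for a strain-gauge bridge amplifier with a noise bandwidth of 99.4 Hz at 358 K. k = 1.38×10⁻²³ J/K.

−153.1 dBm

P_n = kTB = 1.38×10⁻²³ × 358 × 9.94×10¹ = 4.91×10⁻¹⁹ W
In dBm: 10 log₁₀(4.91×10⁻¹⁹ / 10⁻³) = −153.1 dBm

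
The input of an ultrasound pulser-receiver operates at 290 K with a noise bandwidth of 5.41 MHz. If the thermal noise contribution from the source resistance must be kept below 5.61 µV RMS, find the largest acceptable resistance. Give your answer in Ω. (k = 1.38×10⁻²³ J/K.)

Johnson–Nyquist: V_n = √(4kTRB) ⇒ R = V_n² / (4kTB)
4kTB = 4 × 1.38×10⁻²³ × 290 × 5.41×10⁶ = 8.66×10⁻¹⁴
R = (5.61×10⁻⁶)² / 8.66×10⁻¹⁴ = 3.63×10² Ω = 363 Ω

363 Ω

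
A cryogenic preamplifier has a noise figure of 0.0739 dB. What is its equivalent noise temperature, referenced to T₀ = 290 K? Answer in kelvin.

4.98 K

F = 10^(0.0739/10) = 1.01716
T_e = (F − 1)·T₀ = (1.01716 − 1) × 290 = 4.98 K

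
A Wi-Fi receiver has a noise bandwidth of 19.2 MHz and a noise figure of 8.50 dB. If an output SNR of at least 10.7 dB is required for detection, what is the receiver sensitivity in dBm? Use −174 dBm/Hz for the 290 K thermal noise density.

Sensitivity = −174 + 10 log₁₀(B) + NF + SNR_min
= −174 + 72.83 + 8.50 + 10.7
= −81.97 dBm → −82.0 dBm

−82.0 dBm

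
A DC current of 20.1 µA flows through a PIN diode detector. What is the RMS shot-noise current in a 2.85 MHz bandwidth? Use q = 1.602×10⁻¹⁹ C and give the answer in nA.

4.28 nA

I_n = √(2qI·B)
2qI·B = 2 × 1.602×10⁻¹⁹ × 2.01×10⁻⁵ × 2.85×10⁶ = 1.84×10⁻¹⁷ A²
I_n = √(1.84×10⁻¹⁷) = 4.28×10⁻⁹ A = 4.28 nA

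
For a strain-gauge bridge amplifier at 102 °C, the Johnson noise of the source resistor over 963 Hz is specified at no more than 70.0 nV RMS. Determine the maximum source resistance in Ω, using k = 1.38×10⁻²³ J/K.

T = 102 °C + 273.15 = 375.15 K
Johnson–Nyquist: V_n = √(4kTRB) ⇒ R = V_n² / (4kTB)
4kTB = 4 × 1.38×10⁻²³ × 375.15 × 9.63×10² = 1.99×10⁻¹⁷
R = (7.00×10⁻⁸)² / 1.99×10⁻¹⁷ = 2.46×10² Ω = 246 Ω

246 Ω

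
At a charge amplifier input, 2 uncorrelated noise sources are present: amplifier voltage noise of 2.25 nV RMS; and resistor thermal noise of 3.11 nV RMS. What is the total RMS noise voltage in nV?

Uncorrelated sources add in power (mean-square): V_tot = √(ΣV_i²)
V_tot = √[(2.25×10⁻⁹)² + (3.11×10⁻⁹)²] = 3.84×10⁻⁹ V = 3.84 nV

3.84 nV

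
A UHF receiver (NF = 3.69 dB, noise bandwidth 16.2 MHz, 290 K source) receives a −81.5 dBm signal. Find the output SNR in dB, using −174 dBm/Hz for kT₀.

Noise floor: N = −174 + 10 log₁₀(B) + NF
10 log₁₀(1.62×10⁷) = 72.1 dB
N = −174 + 72.1 + 3.69 = −98.21 dBm
SNR = P_sig − N = −81.5 − (−98.21) = 16.71 dB → 16.7 dB

16.7 dB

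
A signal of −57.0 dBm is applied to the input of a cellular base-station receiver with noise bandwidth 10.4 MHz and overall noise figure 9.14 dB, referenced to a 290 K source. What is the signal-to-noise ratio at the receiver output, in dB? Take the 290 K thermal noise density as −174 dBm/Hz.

37.7 dB

Noise floor: N = −174 + 10 log₁₀(B) + NF
10 log₁₀(1.04×10⁷) = 70.17 dB
N = −174 + 70.17 + 9.14 = −94.69 dBm
SNR = P_sig − N = −57.0 − (−94.69) = 37.69 dB → 37.7 dB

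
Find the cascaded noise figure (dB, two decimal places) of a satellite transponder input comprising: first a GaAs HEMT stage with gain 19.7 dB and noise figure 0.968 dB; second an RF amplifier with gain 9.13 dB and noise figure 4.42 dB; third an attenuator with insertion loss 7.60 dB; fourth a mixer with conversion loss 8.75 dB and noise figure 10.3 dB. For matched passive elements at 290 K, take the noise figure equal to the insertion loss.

1.30 dB

Convert to linear (a loss of L dB is a gain of −L dB): F_i = 10^(NF_i/10), G_i = 10^(G_i,dB/10)
  Stage 1: F_1 = 10^(0.968/10) = 1.250, G_1 = 10^(19.7/10) = 93.33
  Stage 2: F_2 = 10^(4.42/10) = 2.767, G_2 = 10^(9.13/10) = 8.185
  Stage 3: F_3 = 10^(7.60/10) = 5.754, G_3 = 10^(−7.60/10) = 0.1738
  Stage 4: F_4 = 10^(10.3/10) = 10.72, G_4 = 10^(−8.75/10) = 0.1334
Friis cascade:
  F = 1.250 + (2.767 − 1)/93.33 + (5.754 − 1)/763.8 + (10.72 − 1)/132.7 = 1.348
NF = 10 log₁₀(1.348) = 1.30 dB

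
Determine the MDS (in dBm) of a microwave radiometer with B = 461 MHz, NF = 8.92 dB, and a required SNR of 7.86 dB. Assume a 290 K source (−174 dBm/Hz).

−70.6 dBm

Sensitivity = −174 + 10 log₁₀(B) + NF + SNR_min
= −174 + 86.64 + 8.92 + 7.86
= −70.58 dBm → −70.6 dBm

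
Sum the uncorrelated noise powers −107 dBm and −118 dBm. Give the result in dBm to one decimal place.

Convert to linear, add, convert back:
P₁ = 2.00×10⁻¹⁴ W, P₂ = 1.58×10⁻¹⁵ W
P_tot = 2.15×10⁻¹⁴ W → 10 log₁₀(P_tot / 10⁻³) = −106.7 dBm

−106.7 dBm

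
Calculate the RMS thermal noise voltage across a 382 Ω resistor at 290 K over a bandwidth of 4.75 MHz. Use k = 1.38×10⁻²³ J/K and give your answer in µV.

V_n = √(4kTRB)
4kTRB = 4 × 1.38×10⁻²³ × 290 × 3.82×10² × 4.75×10⁶ = 2.90×10⁻¹¹ V²
V_n = √(2.90×10⁻¹¹) = 5.39×10⁻⁶ V = 5.39 µV

5.39 µV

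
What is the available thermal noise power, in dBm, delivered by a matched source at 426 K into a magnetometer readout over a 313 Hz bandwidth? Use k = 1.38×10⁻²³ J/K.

−147.4 dBm

P_n = kTB = 1.38×10⁻²³ × 426 × 3.13×10² = 1.84×10⁻¹⁸ W
In dBm: 10 log₁₀(1.84×10⁻¹⁸ / 10⁻³) = −147.4 dBm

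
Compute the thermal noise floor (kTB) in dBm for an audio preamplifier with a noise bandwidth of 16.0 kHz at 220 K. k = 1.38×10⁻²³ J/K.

−133.1 dBm

P_n = kTB = 1.38×10⁻²³ × 220 × 1.60×10⁴ = 4.86×10⁻¹⁷ W
In dBm: 10 log₁₀(4.86×10⁻¹⁷ / 10⁻³) = −133.1 dBm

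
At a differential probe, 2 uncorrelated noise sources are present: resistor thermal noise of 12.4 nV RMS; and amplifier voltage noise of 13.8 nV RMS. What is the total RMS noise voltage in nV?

Uncorrelated sources add in power (mean-square): V_tot = √(ΣV_i²)
V_tot = √[(1.24×10⁻⁸)² + (1.38×10⁻⁸)²] = 1.86×10⁻⁸ V = 18.6 nV

18.6 nV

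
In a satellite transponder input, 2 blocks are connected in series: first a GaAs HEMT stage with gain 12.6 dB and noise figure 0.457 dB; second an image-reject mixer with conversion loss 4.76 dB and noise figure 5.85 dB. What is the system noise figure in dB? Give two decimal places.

1.03 dB

Convert to linear (a loss of L dB is a gain of −L dB): F_i = 10^(NF_i/10), G_i = 10^(G_i,dB/10)
  Stage 1: F_1 = 10^(0.457/10) = 1.111, G_1 = 10^(12.6/10) = 18.20
  Stage 2: F_2 = 10^(5.85/10) = 3.846, G_2 = 10^(−4.76/10) = 0.3342
Friis cascade:
  F = 1.111 + (3.846 − 1)/18.20 = 1.267
NF = 10 log₁₀(1.267) = 1.03 dB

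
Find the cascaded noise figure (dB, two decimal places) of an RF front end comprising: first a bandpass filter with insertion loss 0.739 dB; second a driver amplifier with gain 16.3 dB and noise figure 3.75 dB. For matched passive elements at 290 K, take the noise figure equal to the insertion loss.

4.49 dB

Convert to linear (a loss of L dB is a gain of −L dB): F_i = 10^(NF_i/10), G_i = 10^(G_i,dB/10)
  Stage 1: F_1 = 10^(0.739/10) = 1.185, G_1 = 10^(−0.739/10) = 0.8435
  Stage 2: F_2 = 10^(3.75/10) = 2.371, G_2 = 10^(16.3/10) = 42.66
Friis cascade:
  F = 1.185 + (2.371 − 1)/0.8435 = 2.811
NF = 10 log₁₀(2.811) = 4.49 dB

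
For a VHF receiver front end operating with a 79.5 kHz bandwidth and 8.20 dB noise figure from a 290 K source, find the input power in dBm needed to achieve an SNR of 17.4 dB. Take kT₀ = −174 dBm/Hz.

Sensitivity = −174 + 10 log₁₀(B) + NF + SNR_min
= −174 + 49 + 8.20 + 17.4
= −99.40 dBm → −99.4 dBm

−99.4 dBm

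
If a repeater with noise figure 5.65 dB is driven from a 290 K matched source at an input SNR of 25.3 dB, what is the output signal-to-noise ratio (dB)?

19.65 dB

By definition F = SNR_in/SNR_out, so in dB: SNR_out = SNR_in − NF
SNR_out = 25.3 − 5.65 = 19.65 dB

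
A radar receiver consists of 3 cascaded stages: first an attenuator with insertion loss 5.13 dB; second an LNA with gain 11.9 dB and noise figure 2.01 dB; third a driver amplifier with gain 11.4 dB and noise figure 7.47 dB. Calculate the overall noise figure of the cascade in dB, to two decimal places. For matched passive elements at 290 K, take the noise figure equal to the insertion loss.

Convert to linear (a loss of L dB is a gain of −L dB): F_i = 10^(NF_i/10), G_i = 10^(G_i,dB/10)
  Stage 1: F_1 = 10^(5.13/10) = 3.258, G_1 = 10^(−5.13/10) = 0.3069
  Stage 2: F_2 = 10^(2.01/10) = 1.589, G_2 = 10^(11.9/10) = 15.49
  Stage 3: F_3 = 10^(7.47/10) = 5.585, G_3 = 10^(11.4/10) = 13.80
Friis cascade:
  F = 3.258 + (1.589 − 1)/0.3069 + (5.585 − 1)/4.753 = 6.141
NF = 10 log₁₀(6.141) = 7.88 dB

7.88 dB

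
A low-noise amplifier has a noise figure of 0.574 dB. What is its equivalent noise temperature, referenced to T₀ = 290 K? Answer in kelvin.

41.0 K

F = 10^(0.574/10) = 1.1413
T_e = (F − 1)·T₀ = (1.1413 − 1) × 290 = 41.0 K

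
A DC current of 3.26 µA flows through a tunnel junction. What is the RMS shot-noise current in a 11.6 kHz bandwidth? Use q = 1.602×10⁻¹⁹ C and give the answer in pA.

110 pA

I_n = √(2qI·B)
2qI·B = 2 × 1.602×10⁻¹⁹ × 3.26×10⁻⁶ × 1.16×10⁴ = 1.21×10⁻²⁰ A²
I_n = √(1.21×10⁻²⁰) = 1.10×10⁻¹⁰ A = 110 pA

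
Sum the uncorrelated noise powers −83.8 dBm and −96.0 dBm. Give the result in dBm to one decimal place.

Convert to linear, add, convert back:
P₁ = 4.17×10⁻¹² W, P₂ = 2.51×10⁻¹³ W
P_tot = 4.42×10⁻¹² W → 10 log₁₀(P_tot / 10⁻³) = −83.5 dBm

−83.5 dBm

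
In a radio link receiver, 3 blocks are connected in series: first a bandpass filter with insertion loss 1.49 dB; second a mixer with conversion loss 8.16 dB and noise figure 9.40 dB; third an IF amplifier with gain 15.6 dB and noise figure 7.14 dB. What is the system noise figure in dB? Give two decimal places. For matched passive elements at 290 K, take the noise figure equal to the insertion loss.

Convert to linear (a loss of L dB is a gain of −L dB): F_i = 10^(NF_i/10), G_i = 10^(G_i,dB/10)
  Stage 1: F_1 = 10^(1.49/10) = 1.409, G_1 = 10^(−1.49/10) = 0.7096
  Stage 2: F_2 = 10^(9.40/10) = 8.710, G_2 = 10^(−8.16/10) = 0.1528
  Stage 3: F_3 = 10^(7.14/10) = 5.176, G_3 = 10^(15.6/10) = 36.31
Friis cascade:
  F = 1.409 + (8.710 − 1)/0.7096 + (5.176 − 1)/0.1084 = 50.80
NF = 10 log₁₀(50.80) = 17.06 dB

17.06 dB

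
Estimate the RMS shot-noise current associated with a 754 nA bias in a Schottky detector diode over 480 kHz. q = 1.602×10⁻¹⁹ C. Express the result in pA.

I_n = √(2qI·B)
2qI·B = 2 × 1.602×10⁻¹⁹ × 7.54×10⁻⁷ × 4.80×10⁵ = 1.16×10⁻¹⁹ A²
I_n = √(1.16×10⁻¹⁹) = 3.41×10⁻¹⁰ A = 341 pA

341 pA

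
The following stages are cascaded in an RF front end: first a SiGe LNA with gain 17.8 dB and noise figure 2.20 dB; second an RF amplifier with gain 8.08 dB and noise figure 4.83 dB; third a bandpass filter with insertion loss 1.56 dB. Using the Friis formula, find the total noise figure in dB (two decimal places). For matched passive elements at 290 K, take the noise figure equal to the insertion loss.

2.29 dB

Convert to linear (a loss of L dB is a gain of −L dB): F_i = 10^(NF_i/10), G_i = 10^(G_i,dB/10)
  Stage 1: F_1 = 10^(2.20/10) = 1.660, G_1 = 10^(17.8/10) = 60.26
  Stage 2: F_2 = 10^(4.83/10) = 3.041, G_2 = 10^(8.08/10) = 6.427
  Stage 3: F_3 = 10^(1.56/10) = 1.432, G_3 = 10^(−1.56/10) = 0.6982
Friis cascade:
  F = 1.660 + (3.041 − 1)/60.26 + (1.432 − 1)/387.3 = 1.695
NF = 10 log₁₀(1.695) = 2.29 dB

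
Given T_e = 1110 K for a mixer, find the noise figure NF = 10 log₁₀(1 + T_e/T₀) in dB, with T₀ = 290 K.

F = 1 + T_e/T₀ = 1 + 1110/290 = 4.82759
NF = 10 log₁₀(4.82759) = 6.84 dB

6.84 dB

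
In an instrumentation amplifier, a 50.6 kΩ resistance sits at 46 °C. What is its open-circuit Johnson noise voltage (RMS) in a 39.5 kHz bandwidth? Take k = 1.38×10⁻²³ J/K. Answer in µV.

5.93 µV

T = 46 °C + 273.15 = 319.15 K
V_n = √(4kTRB)
4kTRB = 4 × 1.38×10⁻²³ × 319.15 × 5.06×10⁴ × 3.95×10⁴ = 3.52×10⁻¹¹ V²
V_n = √(3.52×10⁻¹¹) = 5.93×10⁻⁶ V = 5.93 µV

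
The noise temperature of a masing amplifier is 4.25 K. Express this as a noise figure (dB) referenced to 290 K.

F = 1 + T_e/T₀ = 1 + 4.25/290 = 1.01466
NF = 10 log₁₀(1.01466) = 0.063 dB

0.063 dB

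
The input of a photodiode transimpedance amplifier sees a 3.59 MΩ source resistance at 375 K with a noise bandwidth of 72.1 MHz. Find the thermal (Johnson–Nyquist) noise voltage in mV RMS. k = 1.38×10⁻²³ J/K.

V_n = √(4kTRB)
4kTRB = 4 × 1.38×10⁻²³ × 375 × 3.59×10⁶ × 7.21×10⁷ = 5.36×10⁻⁶ V²
V_n = √(5.36×10⁻⁶) = 2.31×10⁻³ V = 2.31 mV

2.31 mV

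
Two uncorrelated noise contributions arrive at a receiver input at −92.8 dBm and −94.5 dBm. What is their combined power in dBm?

−90.6 dBm

Convert to linear, add, convert back:
P₁ = 5.25×10⁻¹³ W, P₂ = 3.55×10⁻¹³ W
P_tot = 8.80×10⁻¹³ W → 10 log₁₀(P_tot / 10⁻³) = −90.6 dBm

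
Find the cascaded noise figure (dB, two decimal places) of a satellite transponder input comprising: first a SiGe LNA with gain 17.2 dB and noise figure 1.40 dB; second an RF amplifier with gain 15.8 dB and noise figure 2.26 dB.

Convert to linear (a loss of L dB is a gain of −L dB): F_i = 10^(NF_i/10), G_i = 10^(G_i,dB/10)
  Stage 1: F_1 = 10^(1.40/10) = 1.380, G_1 = 10^(17.2/10) = 52.48
  Stage 2: F_2 = 10^(2.26/10) = 1.683, G_2 = 10^(15.8/10) = 38.02
Friis cascade:
  F = 1.380 + (1.683 − 1)/52.48 = 1.393
NF = 10 log₁₀(1.393) = 1.44 dB

1.44 dB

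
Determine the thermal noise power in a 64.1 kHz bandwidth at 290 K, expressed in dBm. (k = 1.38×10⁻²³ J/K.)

−125.9 dBm

P_n = kTB = 1.38×10⁻²³ × 290 × 6.41×10⁴ = 2.57×10⁻¹⁶ W
In dBm: 10 log₁₀(2.57×10⁻¹⁶ / 10⁻³) = −125.9 dBm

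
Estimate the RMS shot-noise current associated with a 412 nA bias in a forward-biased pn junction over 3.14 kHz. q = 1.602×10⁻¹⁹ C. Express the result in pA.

20.4 pA

I_n = √(2qI·B)
2qI·B = 2 × 1.602×10⁻¹⁹ × 4.12×10⁻⁷ × 3.14×10³ = 4.14×10⁻²² A²
I_n = √(4.14×10⁻²²) = 2.04×10⁻¹¹ A = 20.4 pA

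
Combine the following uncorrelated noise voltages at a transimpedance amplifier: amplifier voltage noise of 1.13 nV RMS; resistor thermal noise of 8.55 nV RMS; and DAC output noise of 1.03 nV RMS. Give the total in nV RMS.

8.69 nV

Uncorrelated sources add in power (mean-square): V_tot = √(ΣV_i²)
V_tot = √[(1.13×10⁻⁹)² + (8.55×10⁻⁹)² + (1.03×10⁻⁹)²] = 8.69×10⁻⁹ V = 8.69 nV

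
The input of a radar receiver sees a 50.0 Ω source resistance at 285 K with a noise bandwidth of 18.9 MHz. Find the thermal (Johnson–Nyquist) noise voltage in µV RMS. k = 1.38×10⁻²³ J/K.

3.86 µV

V_n = √(4kTRB)
4kTRB = 4 × 1.38×10⁻²³ × 285 × 5.00×10¹ × 1.89×10⁷ = 1.49×10⁻¹¹ V²
V_n = √(1.49×10⁻¹¹) = 3.86×10⁻⁶ V = 3.86 µV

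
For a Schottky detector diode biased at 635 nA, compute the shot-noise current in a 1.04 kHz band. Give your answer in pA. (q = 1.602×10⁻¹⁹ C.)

I_n = √(2qI·B)
2qI·B = 2 × 1.602×10⁻¹⁹ × 6.35×10⁻⁷ × 1.04×10³ = 2.12×10⁻²² A²
I_n = √(2.12×10⁻²²) = 1.45×10⁻¹¹ A = 14.5 pA

14.5 pA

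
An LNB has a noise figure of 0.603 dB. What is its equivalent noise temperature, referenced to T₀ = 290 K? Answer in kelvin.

F = 10^(0.603/10) = 1.14895
T_e = (F − 1)·T₀ = (1.14895 − 1) × 290 = 43.2 K

43.2 K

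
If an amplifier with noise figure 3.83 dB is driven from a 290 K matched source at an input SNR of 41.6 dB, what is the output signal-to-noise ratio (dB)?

37.77 dB

By definition F = SNR_in/SNR_out, so in dB: SNR_out = SNR_in − NF
SNR_out = 41.6 − 3.83 = 37.77 dB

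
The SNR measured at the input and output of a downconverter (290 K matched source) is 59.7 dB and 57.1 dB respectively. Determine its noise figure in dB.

2.6 dB

NF (dB) = SNR_in(dB) − SNR_out(dB) when the source is at T₀
NF = 59.7 − 57.1 = 2.6 dB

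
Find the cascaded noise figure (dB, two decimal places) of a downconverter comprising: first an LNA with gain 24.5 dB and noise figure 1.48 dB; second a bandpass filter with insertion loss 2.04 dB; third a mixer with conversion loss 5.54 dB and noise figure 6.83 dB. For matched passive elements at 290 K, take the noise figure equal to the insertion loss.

Convert to linear (a loss of L dB is a gain of −L dB): F_i = 10^(NF_i/10), G_i = 10^(G_i,dB/10)
  Stage 1: F_1 = 10^(1.48/10) = 1.406, G_1 = 10^(24.5/10) = 281.8
  Stage 2: F_2 = 10^(2.04/10) = 1.600, G_2 = 10^(−2.04/10) = 0.6252
  Stage 3: F_3 = 10^(6.83/10) = 4.819, G_3 = 10^(−5.54/10) = 0.2793
Friis cascade:
  F = 1.406 + (1.600 − 1)/281.8 + (4.819 − 1)/176.2 = 1.430
NF = 10 log₁₀(1.430) = 1.55 dB

1.55 dB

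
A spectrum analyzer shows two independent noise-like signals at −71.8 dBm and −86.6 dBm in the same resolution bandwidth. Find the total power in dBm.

Convert to linear, add, convert back:
P₁ = 6.61×10⁻¹¹ W, P₂ = 2.19×10⁻¹² W
P_tot = 6.83×10⁻¹¹ W → 10 log₁₀(P_tot / 10⁻³) = −71.7 dBm

−71.7 dBm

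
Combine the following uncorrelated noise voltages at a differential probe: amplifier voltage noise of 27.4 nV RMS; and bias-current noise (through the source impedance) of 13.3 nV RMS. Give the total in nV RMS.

Uncorrelated sources add in power (mean-square): V_tot = √(ΣV_i²)
V_tot = √[(2.74×10⁻⁸)² + (1.33×10⁻⁸)²] = 3.05×10⁻⁸ V = 30.5 nV

30.5 nV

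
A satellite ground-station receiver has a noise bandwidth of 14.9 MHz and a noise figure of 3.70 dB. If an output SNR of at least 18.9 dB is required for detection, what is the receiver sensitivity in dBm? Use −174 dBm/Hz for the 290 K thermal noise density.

Sensitivity = −174 + 10 log₁₀(B) + NF + SNR_min
= −174 + 71.73 + 3.70 + 18.9
= −79.67 dBm → −79.7 dBm

−79.7 dBm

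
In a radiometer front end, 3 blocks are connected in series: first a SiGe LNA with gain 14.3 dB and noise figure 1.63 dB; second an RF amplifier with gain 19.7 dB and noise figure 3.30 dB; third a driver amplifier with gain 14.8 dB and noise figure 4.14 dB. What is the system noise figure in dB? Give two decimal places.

1.76 dB

Convert to linear (a loss of L dB is a gain of −L dB): F_i = 10^(NF_i/10), G_i = 10^(G_i,dB/10)
  Stage 1: F_1 = 10^(1.63/10) = 1.455, G_1 = 10^(14.3/10) = 26.92
  Stage 2: F_2 = 10^(3.30/10) = 2.138, G_2 = 10^(19.7/10) = 93.33
  Stage 3: F_3 = 10^(4.14/10) = 2.594, G_3 = 10^(14.8/10) = 30.20
Friis cascade:
  F = 1.455 + (2.138 − 1)/26.92 + (2.594 − 1)/2512 = 1.498
NF = 10 log₁₀(1.498) = 1.76 dB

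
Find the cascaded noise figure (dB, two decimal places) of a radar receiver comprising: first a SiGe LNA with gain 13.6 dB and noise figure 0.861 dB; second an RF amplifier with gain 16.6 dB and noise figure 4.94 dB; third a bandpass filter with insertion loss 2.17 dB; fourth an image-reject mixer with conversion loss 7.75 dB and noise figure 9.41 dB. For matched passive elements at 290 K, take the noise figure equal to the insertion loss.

Convert to linear (a loss of L dB is a gain of −L dB): F_i = 10^(NF_i/10), G_i = 10^(G_i,dB/10)
  Stage 1: F_1 = 10^(0.861/10) = 1.219, G_1 = 10^(13.6/10) = 22.91
  Stage 2: F_2 = 10^(4.94/10) = 3.119, G_2 = 10^(16.6/10) = 45.71
  Stage 3: F_3 = 10^(2.17/10) = 1.648, G_3 = 10^(−2.17/10) = 0.6067
  Stage 4: F_4 = 10^(9.41/10) = 8.730, G_4 = 10^(−7.75/10) = 0.1679
Friis cascade:
  F = 1.219 + (3.119 − 1)/22.91 + (1.648 − 1)/1047 + (8.730 − 1)/635.3 = 1.325
NF = 10 log₁₀(1.325) = 1.22 dB

1.22 dB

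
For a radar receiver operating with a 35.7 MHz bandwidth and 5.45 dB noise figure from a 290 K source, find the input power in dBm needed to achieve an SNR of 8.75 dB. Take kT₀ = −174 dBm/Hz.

Sensitivity = −174 + 10 log₁₀(B) + NF + SNR_min
= −174 + 75.53 + 5.45 + 8.75
= −84.27 dBm → −84.3 dBm

−84.3 dBm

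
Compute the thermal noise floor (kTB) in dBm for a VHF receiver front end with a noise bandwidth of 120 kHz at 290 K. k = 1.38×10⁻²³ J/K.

−123.2 dBm

P_n = kTB = 1.38×10⁻²³ × 290 × 1.20×10⁵ = 4.80×10⁻¹⁶ W
In dBm: 10 log₁₀(4.80×10⁻¹⁶ / 10⁻³) = −123.2 dBm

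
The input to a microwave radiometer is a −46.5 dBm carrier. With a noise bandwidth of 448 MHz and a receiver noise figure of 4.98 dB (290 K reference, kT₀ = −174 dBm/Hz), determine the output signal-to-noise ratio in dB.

Noise floor: N = −174 + 10 log₁₀(B) + NF
10 log₁₀(4.48×10⁸) = 86.51 dB
N = −174 + 86.51 + 4.98 = −82.51 dBm
SNR = P_sig − N = −46.5 − (−82.51) = 36.01 dB → 36.0 dB

36.0 dB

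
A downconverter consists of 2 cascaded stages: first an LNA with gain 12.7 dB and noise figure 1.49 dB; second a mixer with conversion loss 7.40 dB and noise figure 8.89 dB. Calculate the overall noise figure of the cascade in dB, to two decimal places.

2.48 dB

Convert to linear (a loss of L dB is a gain of −L dB): F_i = 10^(NF_i/10), G_i = 10^(G_i,dB/10)
  Stage 1: F_1 = 10^(1.49/10) = 1.409, G_1 = 10^(12.7/10) = 18.62
  Stage 2: F_2 = 10^(8.89/10) = 7.745, G_2 = 10^(−7.40/10) = 0.1820
Friis cascade:
  F = 1.409 + (7.745 − 1)/18.62 = 1.771
NF = 10 log₁₀(1.771) = 2.48 dB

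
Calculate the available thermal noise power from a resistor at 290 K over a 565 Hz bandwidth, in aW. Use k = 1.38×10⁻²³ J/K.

2.26 aW

P_n = kTB = 1.38×10⁻²³ × 290 × 5.65×10² = 2.26×10⁻¹⁸ W = 2.26 aW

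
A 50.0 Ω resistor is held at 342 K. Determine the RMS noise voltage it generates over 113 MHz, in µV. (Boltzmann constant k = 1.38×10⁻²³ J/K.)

V_n = √(4kTRB)
4kTRB = 4 × 1.38×10⁻²³ × 342 × 5.00×10¹ × 1.13×10⁸ = 1.07×10⁻¹⁰ V²
V_n = √(1.07×10⁻¹⁰) = 1.03×10⁻⁵ V = 10.3 µV

10.3 µV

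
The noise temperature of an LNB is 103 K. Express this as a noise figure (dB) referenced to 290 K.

1.32 dB

F = 1 + T_e/T₀ = 1 + 103/290 = 1.35517
NF = 10 log₁₀(1.35517) = 1.32 dB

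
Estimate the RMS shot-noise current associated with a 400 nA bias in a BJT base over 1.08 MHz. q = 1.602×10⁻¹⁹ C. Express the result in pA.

I_n = √(2qI·B)
2qI·B = 2 × 1.602×10⁻¹⁹ × 4.00×10⁻⁷ × 1.08×10⁶ = 1.38×10⁻¹⁹ A²
I_n = √(1.38×10⁻¹⁹) = 3.72×10⁻¹⁰ A = 372 pA

372 pA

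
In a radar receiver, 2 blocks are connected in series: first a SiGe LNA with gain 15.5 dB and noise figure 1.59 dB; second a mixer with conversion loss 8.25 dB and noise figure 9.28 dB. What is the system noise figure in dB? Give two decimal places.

2.18 dB

Convert to linear (a loss of L dB is a gain of −L dB): F_i = 10^(NF_i/10), G_i = 10^(G_i,dB/10)
  Stage 1: F_1 = 10^(1.59/10) = 1.442, G_1 = 10^(15.5/10) = 35.48
  Stage 2: F_2 = 10^(9.28/10) = 8.472, G_2 = 10^(−8.25/10) = 0.1496
Friis cascade:
  F = 1.442 + (8.472 − 1)/35.48 = 1.653
NF = 10 log₁₀(1.653) = 2.18 dB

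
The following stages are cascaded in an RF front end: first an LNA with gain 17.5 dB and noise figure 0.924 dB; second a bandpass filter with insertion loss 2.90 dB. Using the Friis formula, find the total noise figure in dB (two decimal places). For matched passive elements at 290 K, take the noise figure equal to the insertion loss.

0.98 dB

Convert to linear (a loss of L dB is a gain of −L dB): F_i = 10^(NF_i/10), G_i = 10^(G_i,dB/10)
  Stage 1: F_1 = 10^(0.924/10) = 1.237, G_1 = 10^(17.5/10) = 56.23
  Stage 2: F_2 = 10^(2.90/10) = 1.950, G_2 = 10^(−2.90/10) = 0.5129
Friis cascade:
  F = 1.237 + (1.950 − 1)/56.23 = 1.254
NF = 10 log₁₀(1.254) = 0.98 dB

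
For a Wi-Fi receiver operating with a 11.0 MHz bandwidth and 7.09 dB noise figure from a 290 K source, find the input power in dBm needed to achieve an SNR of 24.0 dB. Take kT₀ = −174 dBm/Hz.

−72.5 dBm

Sensitivity = −174 + 10 log₁₀(B) + NF + SNR_min
= −174 + 70.41 + 7.09 + 24.0
= −72.50 dBm → −72.5 dBm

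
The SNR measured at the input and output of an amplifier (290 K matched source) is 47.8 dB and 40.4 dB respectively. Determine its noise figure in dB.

NF (dB) = SNR_in(dB) − SNR_out(dB) when the source is at T₀
NF = 47.8 − 40.4 = 7.4 dB

7.4 dB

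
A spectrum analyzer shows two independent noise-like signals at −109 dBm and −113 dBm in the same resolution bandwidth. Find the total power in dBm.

−107.5 dBm

Convert to linear, add, convert back:
P₁ = 1.26×10⁻¹⁴ W, P₂ = 5.01×10⁻¹⁵ W
P_tot = 1.76×10⁻¹⁴ W → 10 log₁₀(P_tot / 10⁻³) = −107.5 dBm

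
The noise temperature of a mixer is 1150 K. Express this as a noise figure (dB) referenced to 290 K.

6.96 dB

F = 1 + T_e/T₀ = 1 + 1150/290 = 4.96552
NF = 10 log₁₀(4.96552) = 6.96 dB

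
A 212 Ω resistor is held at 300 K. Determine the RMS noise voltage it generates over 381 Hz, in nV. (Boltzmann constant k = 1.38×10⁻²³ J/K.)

V_n = √(4kTRB)
4kTRB = 4 × 1.38×10⁻²³ × 300 × 2.12×10² × 3.81×10² = 1.34×10⁻¹⁵ V²
V_n = √(1.34×10⁻¹⁵) = 3.66×10⁻⁸ V = 36.6 nV

36.6 nV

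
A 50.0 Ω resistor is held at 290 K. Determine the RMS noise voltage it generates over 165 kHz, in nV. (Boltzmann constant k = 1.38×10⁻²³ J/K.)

V_n = √(4kTRB)
4kTRB = 4 × 1.38×10⁻²³ × 290 × 5.00×10¹ × 1.65×10⁵ = 1.32×10⁻¹³ V²
V_n = √(1.32×10⁻¹³) = 3.63×10⁻⁷ V = 363 nV

363 nV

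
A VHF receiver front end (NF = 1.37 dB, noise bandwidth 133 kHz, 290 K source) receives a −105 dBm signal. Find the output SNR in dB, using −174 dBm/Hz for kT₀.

16.4 dB

Noise floor: N = −174 + 10 log₁₀(B) + NF
10 log₁₀(1.33×10⁵) = 51.24 dB
N = −174 + 51.24 + 1.37 = −121.39 dBm
SNR = P_sig − N = −105 − (−121.39) = 16.39 dB → 16.4 dB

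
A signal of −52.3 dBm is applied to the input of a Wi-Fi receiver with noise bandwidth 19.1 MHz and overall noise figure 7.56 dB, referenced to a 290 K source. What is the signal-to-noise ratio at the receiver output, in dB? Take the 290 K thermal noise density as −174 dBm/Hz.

Noise floor: N = −174 + 10 log₁₀(B) + NF
10 log₁₀(1.91×10⁷) = 72.81 dB
N = −174 + 72.81 + 7.56 = −93.63 dBm
SNR = P_sig − N = −52.3 − (−93.63) = 41.33 dB → 41.3 dB

41.3 dB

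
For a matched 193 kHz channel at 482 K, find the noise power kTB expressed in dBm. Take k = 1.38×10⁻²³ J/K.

P_n = kTB = 1.38×10⁻²³ × 482 × 1.93×10⁵ = 1.28×10⁻¹⁵ W
In dBm: 10 log₁₀(1.28×10⁻¹⁵ / 10⁻³) = −118.9 dBm

−118.9 dBm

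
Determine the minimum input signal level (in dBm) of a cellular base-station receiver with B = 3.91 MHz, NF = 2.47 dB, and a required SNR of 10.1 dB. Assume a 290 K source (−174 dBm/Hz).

−95.5 dBm

Sensitivity = −174 + 10 log₁₀(B) + NF + SNR_min
= −174 + 65.92 + 2.47 + 10.1
= −95.51 dBm → −95.5 dBm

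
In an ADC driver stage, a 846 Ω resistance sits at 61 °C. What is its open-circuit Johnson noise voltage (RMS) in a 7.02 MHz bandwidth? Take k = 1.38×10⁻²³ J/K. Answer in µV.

T = 61 °C + 273.15 = 334.15 K
V_n = √(4kTRB)
4kTRB = 4 × 1.38×10⁻²³ × 334.15 × 8.46×10² × 7.02×10⁶ = 1.10×10⁻¹⁰ V²
V_n = √(1.10×10⁻¹⁰) = 1.05×10⁻⁵ V = 10.5 µV

10.5 µV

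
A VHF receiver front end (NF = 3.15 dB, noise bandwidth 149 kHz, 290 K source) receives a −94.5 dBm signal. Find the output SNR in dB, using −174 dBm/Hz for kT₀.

24.6 dB

Noise floor: N = −174 + 10 log₁₀(B) + NF
10 log₁₀(1.49×10⁵) = 51.73 dB
N = −174 + 51.73 + 3.15 = −119.12 dBm
SNR = P_sig − N = −94.5 − (−119.12) = 24.62 dB → 24.6 dB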